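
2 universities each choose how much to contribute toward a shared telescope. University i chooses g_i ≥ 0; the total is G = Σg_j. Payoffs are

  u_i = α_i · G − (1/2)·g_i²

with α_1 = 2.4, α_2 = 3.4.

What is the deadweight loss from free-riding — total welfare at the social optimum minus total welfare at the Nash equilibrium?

University i's FOC: ∂u_i/∂g_i = α_i − g_i = 0, so g_i* = α_i.
NE contributions = (2.4, 3.4); G = 5.8.
W^NE = (Σα)·G − ½Σα_i² = 5.8² − ½·17.32 = 24.98.
Planner sets g_i = Σα_j = 5.8 for every i, so G^SO = 2·5.8 = 11.6.
W^SO = (Σα)·G^SO − ½·2·(Σα)² = (2/2)·5.8² = 33.64.
Deadweight loss = W^SO − W^NE = 8.66.

8.66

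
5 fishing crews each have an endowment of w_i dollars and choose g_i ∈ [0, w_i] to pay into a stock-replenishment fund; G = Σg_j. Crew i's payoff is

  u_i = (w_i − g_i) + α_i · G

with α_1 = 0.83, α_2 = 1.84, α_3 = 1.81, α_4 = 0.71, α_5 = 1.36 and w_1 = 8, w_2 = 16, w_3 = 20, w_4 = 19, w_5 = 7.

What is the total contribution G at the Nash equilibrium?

∂u_i/∂g_i = α_i − 1, so crew i contributes w_i if α_i > 1, else 0.
α_i > 1 for i ∈ {2, 3, 5}; NE contributions (0, 16, 20, 0, 7), G = 43.

43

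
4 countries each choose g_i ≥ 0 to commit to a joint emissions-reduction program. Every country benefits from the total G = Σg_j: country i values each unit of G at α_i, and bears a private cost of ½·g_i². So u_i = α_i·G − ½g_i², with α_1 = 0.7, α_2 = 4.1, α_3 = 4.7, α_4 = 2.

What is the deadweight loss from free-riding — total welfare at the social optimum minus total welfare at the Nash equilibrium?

Country i's FOC: ∂u_i/∂g_i = α_i − g_i = 0, so g_i* = α_i.
NE contributions = (0.7, 4.1, 4.7, 2); G = 11.5.
W^NE = (Σα)·G − ½Σα_i² = 11.5² − ½·43.39 = 110.555.
Planner sets g_i = Σα_j = 11.5 for every i, so G^SO = 4·11.5 = 46.
W^SO = (Σα)·G^SO − ½·4·(Σα)² = (4/2)·11.5² = 264.5.
Deadweight loss = W^SO − W^NE = 153.945.

153.945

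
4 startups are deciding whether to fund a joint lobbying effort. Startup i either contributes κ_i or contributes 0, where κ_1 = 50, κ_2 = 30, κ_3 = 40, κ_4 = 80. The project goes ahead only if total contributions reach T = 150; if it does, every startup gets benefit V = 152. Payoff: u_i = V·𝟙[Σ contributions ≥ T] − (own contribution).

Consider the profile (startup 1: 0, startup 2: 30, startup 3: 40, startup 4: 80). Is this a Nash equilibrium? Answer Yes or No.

Total = 150 ≥ 150: provided.
Startup 1 (pledges 0, payoff 152): pledging 50 → total 200, payoff 102. No gain.
Startup 2 (pledges 30, payoff 122): dropping to 0 → total 120, payoff 0. No gain.
Startup 3 (pledges 40, payoff 112): dropping to 0 → total 110, payoff 0. No gain.
Startup 4 (pledges 80, payoff 72): dropping to 0 → total 70, payoff 0. No gain.

Yes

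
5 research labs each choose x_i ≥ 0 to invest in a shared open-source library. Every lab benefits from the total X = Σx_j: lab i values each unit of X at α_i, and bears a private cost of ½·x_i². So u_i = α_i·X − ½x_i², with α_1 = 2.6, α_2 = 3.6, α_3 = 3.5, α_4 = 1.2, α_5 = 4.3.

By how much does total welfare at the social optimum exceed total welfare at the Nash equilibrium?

372.51

Lab i's FOC: ∂u_i/∂x_i = α_i − x_i = 0, so x_i* = α_i.
NE contributions = (2.6, 3.6, 3.5, 1.2, 4.3); X = 15.2.
W^NE = (Σα)·X − ½Σα_i² = 15.2² − ½·51.9 = 205.09.
Planner sets x_i = Σα_j = 15.2 for every i, so X^SO = 5·15.2 = 76.
W^SO = (Σα)·X^SO − ½·5·(Σα)² = (5/2)·15.2² = 577.6.
Deadweight loss = W^SO − W^NE = 372.51.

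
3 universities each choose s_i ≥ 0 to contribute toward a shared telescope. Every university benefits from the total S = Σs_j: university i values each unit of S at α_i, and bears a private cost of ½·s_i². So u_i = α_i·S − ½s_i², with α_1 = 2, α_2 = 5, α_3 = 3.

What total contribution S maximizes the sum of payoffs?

Planner FOC: ∂(Σu_j)/∂s_i = (Σα_j) − s_i = 0, so s_i^SO = Σα_j = 10 for every i; S^SO = 30.

30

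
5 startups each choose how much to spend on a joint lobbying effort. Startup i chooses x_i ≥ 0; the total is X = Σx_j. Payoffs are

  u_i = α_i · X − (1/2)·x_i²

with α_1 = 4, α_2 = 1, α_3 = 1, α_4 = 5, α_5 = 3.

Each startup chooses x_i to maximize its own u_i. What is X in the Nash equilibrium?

Startup i's FOC: ∂u_i/∂x_i = α_i − x_i = 0, so x_i* = α_i.
NE contributions = (4, 1, 1, 5, 3); X = 14.

14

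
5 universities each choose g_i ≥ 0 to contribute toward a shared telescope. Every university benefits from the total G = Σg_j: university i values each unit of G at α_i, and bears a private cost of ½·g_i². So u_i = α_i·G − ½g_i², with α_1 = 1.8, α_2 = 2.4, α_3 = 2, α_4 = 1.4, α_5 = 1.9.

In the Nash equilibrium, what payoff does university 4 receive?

University i's FOC: ∂u_i/∂g_i = α_i − g_i = 0, so g_i* = α_i.
NE contributions = (1.8, 2.4, 2, 1.4, 1.9); G = 9.5.
u_4 = α_4·G − ½·(g_4)² = 1.4·9.5 − ½·1.4² = 12.32.

12.32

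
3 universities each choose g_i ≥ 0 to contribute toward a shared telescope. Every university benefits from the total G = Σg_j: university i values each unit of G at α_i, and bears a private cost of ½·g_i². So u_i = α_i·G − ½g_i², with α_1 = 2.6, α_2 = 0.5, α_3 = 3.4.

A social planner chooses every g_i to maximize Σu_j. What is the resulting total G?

19.5

Planner FOC: ∂(Σu_j)/∂g_i = (Σα_j) − g_i = 0, so g_i^SO = Σα_j = 6.5 for every i; G^SO = 19.5.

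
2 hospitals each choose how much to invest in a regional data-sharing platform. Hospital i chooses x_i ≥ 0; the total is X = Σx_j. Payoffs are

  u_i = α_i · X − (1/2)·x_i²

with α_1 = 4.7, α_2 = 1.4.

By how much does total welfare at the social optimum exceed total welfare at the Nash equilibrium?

12.025

Hospital i's FOC: ∂u_i/∂x_i = α_i − x_i = 0, so x_i* = α_i.
NE contributions = (4.7, 1.4); X = 6.1.
W^NE = (Σα)·X − ½Σα_i² = 6.1² − ½·24.05 = 25.185.
Planner sets x_i = Σα_j = 6.1 for every i, so X^SO = 2·6.1 = 12.2.
W^SO = (Σα)·X^SO − ½·2·(Σα)² = (2/2)·6.1² = 37.21.
Deadweight loss = W^SO − W^NE = 12.025.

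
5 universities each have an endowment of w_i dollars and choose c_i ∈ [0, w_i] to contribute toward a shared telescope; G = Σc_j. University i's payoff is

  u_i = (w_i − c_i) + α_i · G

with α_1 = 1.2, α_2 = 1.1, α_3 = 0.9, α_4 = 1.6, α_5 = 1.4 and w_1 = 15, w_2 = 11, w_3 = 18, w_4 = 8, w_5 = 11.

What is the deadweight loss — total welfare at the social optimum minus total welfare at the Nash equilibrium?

93.6

∂u_i/∂c_i = α_i − 1, so university i contributes w_i if α_i > 1, else 0.
α_i > 1 for i ∈ {1, 2, 4, 5}; NE contributions (15, 11, 0, 8, 11), G = 45.
W^NE = Σw_i − G^NE + (Σα_i)·G^NE = 63 + 5.2·45 = 297.
Planner: ∂(Σu_j)/∂c_i = Σα_j − 1 = 5.2 > 0, so everyone contributes w_i; G^SO = 63, W^SO = 63 + 5.2·63 = 390.6.
Deadweight loss = 93.6.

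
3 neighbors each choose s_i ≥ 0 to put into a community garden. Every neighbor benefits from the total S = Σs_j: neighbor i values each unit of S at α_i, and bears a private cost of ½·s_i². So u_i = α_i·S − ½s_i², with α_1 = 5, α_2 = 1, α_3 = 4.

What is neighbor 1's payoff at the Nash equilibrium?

37.5

Neighbor i's FOC: ∂u_i/∂s_i = α_i − s_i = 0, so s_i* = α_i.
NE contributions = (5, 1, 4); S = 10.
u_1 = α_1·S − ½·(s_1)² = 5·10 − ½·5² = 37.5.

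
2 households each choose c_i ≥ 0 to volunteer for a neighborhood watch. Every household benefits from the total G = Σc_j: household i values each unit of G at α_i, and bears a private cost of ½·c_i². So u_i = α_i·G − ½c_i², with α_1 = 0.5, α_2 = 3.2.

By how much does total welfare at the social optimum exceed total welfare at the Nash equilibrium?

Household i's FOC: ∂u_i/∂c_i = α_i − c_i = 0, so c_i* = α_i.
NE contributions = (0.5, 3.2); G = 3.7.
W^NE = (Σα)·G − ½Σα_i² = 3.7² − ½·10.49 = 8.445.
Planner sets c_i = Σα_j = 3.7 for every i, so G^SO = 2·3.7 = 7.4.
W^SO = (Σα)·G^SO − ½·2·(Σα)² = (2/2)·3.7² = 13.69.
Deadweight loss = W^SO − W^NE = 5.245.

5.245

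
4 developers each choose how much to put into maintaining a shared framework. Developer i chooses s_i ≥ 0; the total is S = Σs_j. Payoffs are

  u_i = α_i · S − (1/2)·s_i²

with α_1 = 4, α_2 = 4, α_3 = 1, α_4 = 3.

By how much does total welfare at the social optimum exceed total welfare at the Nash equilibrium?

165

Developer i's FOC: ∂u_i/∂s_i = α_i − s_i = 0, so s_i* = α_i.
NE contributions = (4, 4, 1, 3); S = 12.
W^NE = (Σα)·S − ½Σα_i² = 12² − ½·42 = 123.
Planner sets s_i = Σα_j = 12 for every i, so S^SO = 4·12 = 48.
W^SO = (Σα)·S^SO − ½·4·(Σα)² = (4/2)·12² = 288.
Deadweight loss = W^SO − W^NE = 165.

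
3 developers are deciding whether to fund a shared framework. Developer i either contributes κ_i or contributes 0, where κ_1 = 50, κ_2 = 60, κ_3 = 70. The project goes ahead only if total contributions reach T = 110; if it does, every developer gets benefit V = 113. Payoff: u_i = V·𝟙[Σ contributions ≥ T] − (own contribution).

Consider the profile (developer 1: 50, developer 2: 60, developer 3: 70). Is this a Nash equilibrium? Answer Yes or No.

No

Total = 180 ≥ 110: provided.
Developer 1 (pledges 50, payoff 63): dropping to 0 → total 130, payoff 113. Profitable deviation.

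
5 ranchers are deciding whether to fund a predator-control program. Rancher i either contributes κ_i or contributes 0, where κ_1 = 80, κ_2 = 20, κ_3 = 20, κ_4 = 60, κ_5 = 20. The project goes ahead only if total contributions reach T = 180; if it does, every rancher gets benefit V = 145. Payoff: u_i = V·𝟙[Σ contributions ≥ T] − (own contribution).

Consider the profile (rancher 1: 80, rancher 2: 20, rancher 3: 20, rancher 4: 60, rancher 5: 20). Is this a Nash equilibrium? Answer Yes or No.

Total = 200 ≥ 180: provided.
Rancher 1 (pledges 80, payoff 65): dropping to 0 → total 120, payoff 0. No gain.
Rancher 2 (pledges 20, payoff 125): dropping to 0 → total 180, payoff 145. Profitable deviation.

No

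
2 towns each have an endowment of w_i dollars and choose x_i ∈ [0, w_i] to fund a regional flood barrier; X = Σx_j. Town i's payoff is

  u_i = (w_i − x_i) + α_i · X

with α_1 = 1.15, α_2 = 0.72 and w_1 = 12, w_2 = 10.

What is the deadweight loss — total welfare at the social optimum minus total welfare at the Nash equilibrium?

∂u_i/∂x_i = α_i − 1, so town i contributes w_i if α_i > 1, else 0.
α_i > 1 for i ∈ {1}; NE contributions (12, 0), X = 12.
W^NE = Σw_i − X^NE + (Σα_i)·X^NE = 22 + 0.87·12 = 32.44.
Planner: ∂(Σu_j)/∂x_i = Σα_j − 1 = 0.87 > 0, so everyone contributes w_i; X^SO = 22, W^SO = 22 + 0.87·22 = 41.14.
Deadweight loss = 8.7.

8.7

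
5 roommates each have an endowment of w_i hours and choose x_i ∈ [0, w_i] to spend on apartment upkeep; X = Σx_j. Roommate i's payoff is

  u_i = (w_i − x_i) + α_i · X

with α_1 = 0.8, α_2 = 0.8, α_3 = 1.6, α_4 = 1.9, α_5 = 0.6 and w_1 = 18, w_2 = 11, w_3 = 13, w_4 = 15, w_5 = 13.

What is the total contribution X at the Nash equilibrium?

28

∂u_i/∂x_i = α_i − 1, so roommate i contributes w_i if α_i > 1, else 0.
α_i > 1 for i ∈ {3, 4}; NE contributions (0, 0, 13, 15, 0), X = 28.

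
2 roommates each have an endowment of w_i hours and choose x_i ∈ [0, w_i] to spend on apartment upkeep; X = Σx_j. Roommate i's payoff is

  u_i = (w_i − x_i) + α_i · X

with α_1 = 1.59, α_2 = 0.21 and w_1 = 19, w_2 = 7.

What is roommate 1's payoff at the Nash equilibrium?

∂u_i/∂x_i = α_i − 1, so roommate i contributes w_i if α_i > 1, else 0.
α_i > 1 for i ∈ {1}; NE contributions (19, 0), X = 19.
u_1 = (19 − 19) + 1.59·19 = 30.21.

30.21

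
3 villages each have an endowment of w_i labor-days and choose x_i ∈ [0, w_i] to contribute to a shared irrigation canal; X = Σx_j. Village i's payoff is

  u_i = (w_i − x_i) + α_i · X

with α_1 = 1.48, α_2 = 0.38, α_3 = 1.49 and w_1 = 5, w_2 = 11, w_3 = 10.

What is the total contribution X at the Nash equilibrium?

15

∂u_i/∂x_i = α_i − 1, so village i contributes w_i if α_i > 1, else 0.
α_i > 1 for i ∈ {1, 3}; NE contributions (5, 0, 10), X = 15.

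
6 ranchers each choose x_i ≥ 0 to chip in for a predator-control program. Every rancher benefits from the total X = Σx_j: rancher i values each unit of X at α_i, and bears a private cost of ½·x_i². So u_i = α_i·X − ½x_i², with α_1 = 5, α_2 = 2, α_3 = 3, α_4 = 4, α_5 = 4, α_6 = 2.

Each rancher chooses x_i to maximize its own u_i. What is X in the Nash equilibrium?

Rancher i's FOC: ∂u_i/∂x_i = α_i − x_i = 0, so x_i* = α_i.
NE contributions = (5, 2, 3, 4, 4, 2); X = 20.

20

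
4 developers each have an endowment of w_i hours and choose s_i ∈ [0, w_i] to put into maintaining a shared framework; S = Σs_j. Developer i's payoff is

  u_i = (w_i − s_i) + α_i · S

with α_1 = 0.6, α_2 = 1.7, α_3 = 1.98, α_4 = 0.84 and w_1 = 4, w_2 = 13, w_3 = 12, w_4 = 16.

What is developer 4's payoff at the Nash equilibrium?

∂u_i/∂s_i = α_i − 1, so developer i contributes w_i if α_i > 1, else 0.
α_i > 1 for i ∈ {2, 3}; NE contributions (0, 13, 12, 0), S = 25.
u_4 = (16 − 0) + 0.84·25 = 37.

37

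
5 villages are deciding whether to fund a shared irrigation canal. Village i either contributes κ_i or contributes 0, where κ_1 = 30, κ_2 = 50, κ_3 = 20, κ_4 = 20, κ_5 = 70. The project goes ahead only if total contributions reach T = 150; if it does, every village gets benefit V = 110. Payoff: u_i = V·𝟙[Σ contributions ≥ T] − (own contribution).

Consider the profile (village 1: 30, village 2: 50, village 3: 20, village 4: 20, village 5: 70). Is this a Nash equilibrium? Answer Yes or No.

Total = 190 ≥ 150: provided.
Village 1 (pledges 30, payoff 80): dropping to 0 → total 160, payoff 110. Profitable deviation.

No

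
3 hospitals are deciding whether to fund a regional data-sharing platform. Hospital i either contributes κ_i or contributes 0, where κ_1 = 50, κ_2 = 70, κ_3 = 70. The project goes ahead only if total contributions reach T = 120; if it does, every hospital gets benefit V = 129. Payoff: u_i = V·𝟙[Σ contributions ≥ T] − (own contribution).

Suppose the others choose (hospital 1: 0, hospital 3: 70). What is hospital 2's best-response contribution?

Others' total = 70. Contributing 70 brings total to 140 ≥ 120: gain V − κ_2 = 59.
Best response: 70.

70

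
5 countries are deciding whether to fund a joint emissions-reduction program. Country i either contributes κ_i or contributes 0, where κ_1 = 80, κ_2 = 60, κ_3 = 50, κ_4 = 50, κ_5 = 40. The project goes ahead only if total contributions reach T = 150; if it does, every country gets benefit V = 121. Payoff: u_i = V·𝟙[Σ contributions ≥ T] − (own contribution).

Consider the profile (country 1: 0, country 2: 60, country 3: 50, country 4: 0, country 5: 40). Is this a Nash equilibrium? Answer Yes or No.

Yes

Total = 150 ≥ 150: provided.
Country 1 (pledges 0, payoff 121): pledging 80 → total 230, payoff 41. No gain.
Country 2 (pledges 60, payoff 61): dropping to 0 → total 90, payoff 0. No gain.
Country 3 (pledges 50, payoff 71): dropping to 0 → total 100, payoff 0. No gain.
Country 4 (pledges 0, payoff 121): pledging 50 → total 200, payoff 71. No gain.
Country 5 (pledges 40, payoff 81): dropping to 0 → total 110, payoff 0. No gain.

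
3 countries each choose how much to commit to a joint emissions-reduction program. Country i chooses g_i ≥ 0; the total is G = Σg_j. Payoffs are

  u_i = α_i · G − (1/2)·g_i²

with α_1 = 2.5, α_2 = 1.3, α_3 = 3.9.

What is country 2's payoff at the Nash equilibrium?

9.165

Country i's FOC: ∂u_i/∂g_i = α_i − g_i = 0, so g_i* = α_i.
NE contributions = (2.5, 1.3, 3.9); G = 7.7.
u_2 = α_2·G − ½·(g_2)² = 1.3·7.7 − ½·1.3² = 9.165.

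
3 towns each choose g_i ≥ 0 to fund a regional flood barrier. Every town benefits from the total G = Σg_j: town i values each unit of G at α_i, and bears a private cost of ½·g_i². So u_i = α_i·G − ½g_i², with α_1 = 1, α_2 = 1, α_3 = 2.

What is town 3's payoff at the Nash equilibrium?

6

Town i's FOC: ∂u_i/∂g_i = α_i − g_i = 0, so g_i* = α_i.
NE contributions = (1, 1, 2); G = 4.
u_3 = α_3·G − ½·(g_3)² = 2·4 − ½·2² = 6.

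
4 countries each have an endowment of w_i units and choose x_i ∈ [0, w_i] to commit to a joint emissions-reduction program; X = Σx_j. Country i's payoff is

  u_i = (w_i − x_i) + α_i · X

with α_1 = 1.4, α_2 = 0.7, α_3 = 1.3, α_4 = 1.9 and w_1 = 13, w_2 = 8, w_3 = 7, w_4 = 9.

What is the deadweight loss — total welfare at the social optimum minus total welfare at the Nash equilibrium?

∂u_i/∂x_i = α_i − 1, so country i contributes w_i if α_i > 1, else 0.
α_i > 1 for i ∈ {1, 3, 4}; NE contributions (13, 0, 7, 9), X = 29.
W^NE = Σw_i − X^NE + (Σα_i)·X^NE = 37 + 4.3·29 = 161.7.
Planner: ∂(Σu_j)/∂x_i = Σα_j − 1 = 4.3 > 0, so everyone contributes w_i; X^SO = 37, W^SO = 37 + 4.3·37 = 196.1.
Deadweight loss = 34.4.

34.4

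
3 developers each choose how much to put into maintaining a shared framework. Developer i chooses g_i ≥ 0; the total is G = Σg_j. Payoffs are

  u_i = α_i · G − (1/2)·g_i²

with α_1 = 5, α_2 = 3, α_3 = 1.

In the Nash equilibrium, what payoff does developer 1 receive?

32.5

Developer i's FOC: ∂u_i/∂g_i = α_i − g_i = 0, so g_i* = α_i.
NE contributions = (5, 3, 1); G = 9.
u_1 = α_1·G − ½·(g_1)² = 5·9 − ½·5² = 32.5.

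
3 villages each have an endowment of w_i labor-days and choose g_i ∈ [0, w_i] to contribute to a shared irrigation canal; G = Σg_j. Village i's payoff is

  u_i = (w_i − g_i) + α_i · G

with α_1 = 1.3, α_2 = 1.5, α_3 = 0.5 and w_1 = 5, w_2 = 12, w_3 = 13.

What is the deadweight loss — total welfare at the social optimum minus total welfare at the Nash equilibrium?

29.9

∂u_i/∂g_i = α_i − 1, so village i contributes w_i if α_i > 1, else 0.
α_i > 1 for i ∈ {1, 2}; NE contributions (5, 12, 0), G = 17.
W^NE = Σw_i − G^NE + (Σα_i)·G^NE = 30 + 2.3·17 = 69.1.
Planner: ∂(Σu_j)/∂g_i = Σα_j − 1 = 2.3 > 0, so everyone contributes w_i; G^SO = 30, W^SO = 30 + 2.3·30 = 99.
Deadweight loss = 29.9.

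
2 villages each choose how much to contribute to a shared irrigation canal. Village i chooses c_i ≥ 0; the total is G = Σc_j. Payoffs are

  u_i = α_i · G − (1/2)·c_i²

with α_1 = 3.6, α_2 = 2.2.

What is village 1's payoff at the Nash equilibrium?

14.4

Village i's FOC: ∂u_i/∂c_i = α_i − c_i = 0, so c_i* = α_i.
NE contributions = (3.6, 2.2); G = 5.8.
u_1 = α_1·G − ½·(c_1)² = 3.6·5.8 − ½·3.6² = 14.4.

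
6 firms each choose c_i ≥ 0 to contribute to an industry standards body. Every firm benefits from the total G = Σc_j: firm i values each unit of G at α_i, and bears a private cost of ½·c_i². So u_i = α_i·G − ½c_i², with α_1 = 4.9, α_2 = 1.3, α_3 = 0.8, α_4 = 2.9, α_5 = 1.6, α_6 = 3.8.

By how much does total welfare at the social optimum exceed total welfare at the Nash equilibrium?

Firm i's FOC: ∂u_i/∂c_i = α_i − c_i = 0, so c_i* = α_i.
NE contributions = (4.9, 1.3, 0.8, 2.9, 1.6, 3.8); G = 15.3.
W^NE = (Σα)·G − ½Σα_i² = 15.3² − ½·51.75 = 208.215.
Planner sets c_i = Σα_j = 15.3 for every i, so G^SO = 6·15.3 = 91.8.
W^SO = (Σα)·G^SO − ½·6·(Σα)² = (6/2)·15.3² = 702.27.
Deadweight loss = W^SO − W^NE = 494.055.

494.055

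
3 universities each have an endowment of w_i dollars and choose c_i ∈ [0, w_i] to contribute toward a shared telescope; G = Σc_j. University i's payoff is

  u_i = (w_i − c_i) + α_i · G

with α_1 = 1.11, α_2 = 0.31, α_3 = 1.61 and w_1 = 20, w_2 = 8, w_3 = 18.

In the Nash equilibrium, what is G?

∂u_i/∂c_i = α_i − 1, so university i contributes w_i if α_i > 1, else 0.
α_i > 1 for i ∈ {1, 3}; NE contributions (20, 0, 18), G = 38.

38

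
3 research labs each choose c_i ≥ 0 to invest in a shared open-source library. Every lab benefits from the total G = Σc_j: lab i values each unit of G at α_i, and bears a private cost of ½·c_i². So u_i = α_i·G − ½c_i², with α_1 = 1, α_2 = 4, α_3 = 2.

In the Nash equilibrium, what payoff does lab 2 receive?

20

Lab i's FOC: ∂u_i/∂c_i = α_i − c_i = 0, so c_i* = α_i.
NE contributions = (1, 4, 2); G = 7.
u_2 = α_2·G − ½·(c_2)² = 4·7 − ½·4² = 20.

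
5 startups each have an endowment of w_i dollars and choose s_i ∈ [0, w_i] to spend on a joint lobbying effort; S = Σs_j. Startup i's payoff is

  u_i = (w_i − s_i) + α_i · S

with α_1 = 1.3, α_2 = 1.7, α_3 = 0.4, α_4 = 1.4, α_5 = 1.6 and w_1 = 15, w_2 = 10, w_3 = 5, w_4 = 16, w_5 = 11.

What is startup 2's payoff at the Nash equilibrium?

88.4

∂u_i/∂s_i = α_i − 1, so startup i contributes w_i if α_i > 1, else 0.
α_i > 1 for i ∈ {1, 2, 4, 5}; NE contributions (15, 10, 0, 16, 11), S = 52.
u_2 = (10 − 10) + 1.7·52 = 88.4.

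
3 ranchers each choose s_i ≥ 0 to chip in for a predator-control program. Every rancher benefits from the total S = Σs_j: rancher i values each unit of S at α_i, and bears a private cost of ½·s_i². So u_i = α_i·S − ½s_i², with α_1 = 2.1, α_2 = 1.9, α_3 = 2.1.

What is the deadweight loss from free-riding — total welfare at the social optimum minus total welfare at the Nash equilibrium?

24.82

Rancher i's FOC: ∂u_i/∂s_i = α_i − s_i = 0, so s_i* = α_i.
NE contributions = (2.1, 1.9, 2.1); S = 6.1.
W^NE = (Σα)·S − ½Σα_i² = 6.1² − ½·12.43 = 30.995.
Planner sets s_i = Σα_j = 6.1 for every i, so S^SO = 3·6.1 = 18.3.
W^SO = (Σα)·S^SO − ½·3·(Σα)² = (3/2)·6.1² = 55.815.
Deadweight loss = W^SO − W^NE = 24.82.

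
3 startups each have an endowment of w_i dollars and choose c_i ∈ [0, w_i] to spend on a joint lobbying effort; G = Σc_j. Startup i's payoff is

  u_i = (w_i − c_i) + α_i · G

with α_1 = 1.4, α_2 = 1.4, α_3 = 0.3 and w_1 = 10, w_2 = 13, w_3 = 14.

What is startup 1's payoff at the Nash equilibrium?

∂u_i/∂c_i = α_i − 1, so startup i contributes w_i if α_i > 1, else 0.
α_i > 1 for i ∈ {1, 2}; NE contributions (10, 13, 0), G = 23.
u_1 = (10 − 10) + 1.4·23 = 32.2.

32.2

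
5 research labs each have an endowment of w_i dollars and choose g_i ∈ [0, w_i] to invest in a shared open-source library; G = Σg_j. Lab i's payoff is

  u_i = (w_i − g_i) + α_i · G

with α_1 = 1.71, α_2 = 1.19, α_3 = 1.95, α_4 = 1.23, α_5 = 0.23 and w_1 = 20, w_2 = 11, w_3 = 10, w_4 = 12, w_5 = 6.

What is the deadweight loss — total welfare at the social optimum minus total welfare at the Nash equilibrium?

∂u_i/∂g_i = α_i − 1, so lab i contributes w_i if α_i > 1, else 0.
α_i > 1 for i ∈ {1, 2, 3, 4}; NE contributions (20, 11, 10, 12, 0), G = 53.
W^NE = Σw_i − G^NE + (Σα_i)·G^NE = 59 + 5.31·53 = 340.43.
Planner: ∂(Σu_j)/∂g_i = Σα_j − 1 = 5.31 > 0, so everyone contributes w_i; G^SO = 59, W^SO = 59 + 5.31·59 = 372.29.
Deadweight loss = 31.86.

31.86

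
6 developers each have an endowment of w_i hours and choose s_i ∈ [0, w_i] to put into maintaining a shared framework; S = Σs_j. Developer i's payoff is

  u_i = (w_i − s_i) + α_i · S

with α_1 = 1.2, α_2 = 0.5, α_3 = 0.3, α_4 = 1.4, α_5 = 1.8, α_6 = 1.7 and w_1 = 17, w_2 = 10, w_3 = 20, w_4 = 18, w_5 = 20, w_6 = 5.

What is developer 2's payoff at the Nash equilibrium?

∂u_i/∂s_i = α_i − 1, so developer i contributes w_i if α_i > 1, else 0.
α_i > 1 for i ∈ {1, 4, 5, 6}; NE contributions (17, 0, 0, 18, 20, 5), S = 60.
u_2 = (10 − 0) + 0.5·60 = 40.

40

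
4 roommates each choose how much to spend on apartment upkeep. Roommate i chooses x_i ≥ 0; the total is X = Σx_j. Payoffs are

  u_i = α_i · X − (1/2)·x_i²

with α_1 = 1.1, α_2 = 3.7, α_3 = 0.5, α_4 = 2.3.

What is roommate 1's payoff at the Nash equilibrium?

Roommate i's FOC: ∂u_i/∂x_i = α_i − x_i = 0, so x_i* = α_i.
NE contributions = (1.1, 3.7, 0.5, 2.3); X = 7.6.
u_1 = α_1·X − ½·(x_1)² = 1.1·7.6 − ½·1.1² = 7.755.

7.755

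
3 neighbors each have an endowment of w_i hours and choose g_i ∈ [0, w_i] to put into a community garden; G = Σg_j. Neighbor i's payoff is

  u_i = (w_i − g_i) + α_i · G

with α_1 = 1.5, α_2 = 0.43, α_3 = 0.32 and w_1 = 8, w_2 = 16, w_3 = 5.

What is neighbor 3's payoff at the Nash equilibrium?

7.56

∂u_i/∂g_i = α_i − 1, so neighbor i contributes w_i if α_i > 1, else 0.
α_i > 1 for i ∈ {1}; NE contributions (8, 0, 0), G = 8.
u_3 = (5 − 0) + 0.32·8 = 7.56.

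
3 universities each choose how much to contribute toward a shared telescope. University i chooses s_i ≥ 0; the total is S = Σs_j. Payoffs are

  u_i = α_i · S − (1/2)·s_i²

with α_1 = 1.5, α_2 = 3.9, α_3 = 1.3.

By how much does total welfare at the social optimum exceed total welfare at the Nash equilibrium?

32.02

University i's FOC: ∂u_i/∂s_i = α_i − s_i = 0, so s_i* = α_i.
NE contributions = (1.5, 3.9, 1.3); S = 6.7.
W^NE = (Σα)·S − ½Σα_i² = 6.7² − ½·19.15 = 35.315.
Planner sets s_i = Σα_j = 6.7 for every i, so S^SO = 3·6.7 = 20.1.
W^SO = (Σα)·S^SO − ½·3·(Σα)² = (3/2)·6.7² = 67.335.
Deadweight loss = W^SO − W^NE = 32.02.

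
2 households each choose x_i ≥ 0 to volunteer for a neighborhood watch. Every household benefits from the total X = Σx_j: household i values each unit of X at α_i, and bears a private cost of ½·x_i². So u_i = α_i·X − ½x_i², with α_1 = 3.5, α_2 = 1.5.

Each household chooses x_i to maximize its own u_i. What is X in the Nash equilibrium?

Household i's FOC: ∂u_i/∂x_i = α_i − x_i = 0, so x_i* = α_i.
NE contributions = (3.5, 1.5); X = 5.

5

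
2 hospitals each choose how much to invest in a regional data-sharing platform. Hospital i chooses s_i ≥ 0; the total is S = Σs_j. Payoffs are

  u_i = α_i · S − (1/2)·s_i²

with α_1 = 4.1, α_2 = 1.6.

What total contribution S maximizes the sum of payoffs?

11.4

Planner FOC: ∂(Σu_j)/∂s_i = (Σα_j) − s_i = 0, so s_i^SO = Σα_j = 5.7 for every i; S^SO = 11.4.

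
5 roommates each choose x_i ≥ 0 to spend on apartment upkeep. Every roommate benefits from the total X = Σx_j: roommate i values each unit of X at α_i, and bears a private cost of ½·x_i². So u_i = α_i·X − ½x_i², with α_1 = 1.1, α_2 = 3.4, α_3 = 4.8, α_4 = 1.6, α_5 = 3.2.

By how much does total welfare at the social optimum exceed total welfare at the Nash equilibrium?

Roommate i's FOC: ∂u_i/∂x_i = α_i − x_i = 0, so x_i* = α_i.
NE contributions = (1.1, 3.4, 4.8, 1.6, 3.2); X = 14.1.
W^NE = (Σα)·X − ½Σα_i² = 14.1² − ½·48.61 = 174.505.
Planner sets x_i = Σα_j = 14.1 for every i, so X^SO = 5·14.1 = 70.5.
W^SO = (Σα)·X^SO − ½·5·(Σα)² = (5/2)·14.1² = 497.025.
Deadweight loss = W^SO − W^NE = 322.52.

322.52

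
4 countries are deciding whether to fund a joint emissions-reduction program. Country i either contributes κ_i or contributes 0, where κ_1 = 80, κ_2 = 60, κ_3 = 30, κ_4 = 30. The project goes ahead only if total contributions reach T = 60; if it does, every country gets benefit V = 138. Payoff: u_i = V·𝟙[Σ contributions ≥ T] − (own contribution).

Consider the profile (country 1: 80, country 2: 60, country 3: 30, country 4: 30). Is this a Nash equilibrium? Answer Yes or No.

No

Total = 200 ≥ 60: provided.
Country 1 (pledges 80, payoff 58): dropping to 0 → total 120, payoff 138. Profitable deviation.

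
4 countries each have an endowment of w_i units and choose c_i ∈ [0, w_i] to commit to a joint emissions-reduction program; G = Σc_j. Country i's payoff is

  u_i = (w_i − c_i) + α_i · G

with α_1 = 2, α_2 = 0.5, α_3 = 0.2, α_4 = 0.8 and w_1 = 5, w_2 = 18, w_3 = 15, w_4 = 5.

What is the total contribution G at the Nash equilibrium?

∂u_i/∂c_i = α_i − 1, so country i contributes w_i if α_i > 1, else 0.
α_i > 1 for i ∈ {1}; NE contributions (5, 0, 0, 0), G = 5.

5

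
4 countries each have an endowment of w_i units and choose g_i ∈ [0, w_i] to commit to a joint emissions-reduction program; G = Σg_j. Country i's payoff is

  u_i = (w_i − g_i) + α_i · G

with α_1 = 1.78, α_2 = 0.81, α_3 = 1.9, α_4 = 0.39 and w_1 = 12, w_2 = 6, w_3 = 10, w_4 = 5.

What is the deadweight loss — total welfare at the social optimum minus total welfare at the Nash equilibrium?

∂u_i/∂g_i = α_i − 1, so country i contributes w_i if α_i > 1, else 0.
α_i > 1 for i ∈ {1, 3}; NE contributions (12, 0, 10, 0), G = 22.
W^NE = Σw_i − G^NE + (Σα_i)·G^NE = 33 + 3.88·22 = 118.36.
Planner: ∂(Σu_j)/∂g_i = Σα_j − 1 = 3.88 > 0, so everyone contributes w_i; G^SO = 33, W^SO = 33 + 3.88·33 = 161.04.
Deadweight loss = 42.68.

42.68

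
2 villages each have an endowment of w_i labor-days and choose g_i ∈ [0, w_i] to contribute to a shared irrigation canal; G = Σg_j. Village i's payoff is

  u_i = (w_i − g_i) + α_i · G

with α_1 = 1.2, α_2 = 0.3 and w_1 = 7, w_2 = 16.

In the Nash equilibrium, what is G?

∂u_i/∂g_i = α_i − 1, so village i contributes w_i if α_i > 1, else 0.
α_i > 1 for i ∈ {1}; NE contributions (7, 0), G = 7.

7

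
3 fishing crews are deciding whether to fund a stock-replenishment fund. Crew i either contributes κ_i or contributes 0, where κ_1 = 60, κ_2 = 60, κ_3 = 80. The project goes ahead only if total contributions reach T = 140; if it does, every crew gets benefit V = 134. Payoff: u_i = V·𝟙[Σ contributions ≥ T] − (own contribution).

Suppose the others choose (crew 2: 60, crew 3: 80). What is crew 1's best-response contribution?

0

Others' total = 140 ≥ 140; contributing adds cost 60 for no extra benefit.
Best response: 0.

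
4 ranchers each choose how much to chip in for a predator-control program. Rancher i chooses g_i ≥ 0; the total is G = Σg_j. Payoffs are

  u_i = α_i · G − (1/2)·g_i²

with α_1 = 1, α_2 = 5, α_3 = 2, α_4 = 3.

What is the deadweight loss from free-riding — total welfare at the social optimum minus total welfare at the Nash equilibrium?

140.5

Rancher i's FOC: ∂u_i/∂g_i = α_i − g_i = 0, so g_i* = α_i.
NE contributions = (1, 5, 2, 3); G = 11.
W^NE = (Σα)·G − ½Σα_i² = 11² − ½·39 = 101.5.
Planner sets g_i = Σα_j = 11 for every i, so G^SO = 4·11 = 44.
W^SO = (Σα)·G^SO − ½·4·(Σα)² = (4/2)·11² = 242.
Deadweight loss = W^SO − W^NE = 140.5.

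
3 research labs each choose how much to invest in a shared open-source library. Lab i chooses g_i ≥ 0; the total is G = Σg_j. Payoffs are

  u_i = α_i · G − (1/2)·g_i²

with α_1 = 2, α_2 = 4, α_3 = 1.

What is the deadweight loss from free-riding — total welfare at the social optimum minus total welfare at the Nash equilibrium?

Lab i's FOC: ∂u_i/∂g_i = α_i − g_i = 0, so g_i* = α_i.
NE contributions = (2, 4, 1); G = 7.
W^NE = (Σα)·G − ½Σα_i² = 7² − ½·21 = 38.5.
Planner sets g_i = Σα_j = 7 for every i, so G^SO = 3·7 = 21.
W^SO = (Σα)·G^SO − ½·3·(Σα)² = (3/2)·7² = 73.5.
Deadweight loss = W^SO − W^NE = 35.

35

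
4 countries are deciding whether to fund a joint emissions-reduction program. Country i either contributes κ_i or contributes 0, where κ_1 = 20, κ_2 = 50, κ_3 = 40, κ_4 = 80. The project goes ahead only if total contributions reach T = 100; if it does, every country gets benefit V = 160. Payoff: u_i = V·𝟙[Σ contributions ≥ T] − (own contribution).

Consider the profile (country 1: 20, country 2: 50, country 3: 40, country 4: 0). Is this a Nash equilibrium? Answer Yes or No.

Total = 110 ≥ 100: provided.
Country 1 (pledges 20, payoff 140): dropping to 0 → total 90, payoff 0. No gain.
Country 2 (pledges 50, payoff 110): dropping to 0 → total 60, payoff 0. No gain.
Country 3 (pledges 40, payoff 120): dropping to 0 → total 70, payoff 0. No gain.
Country 4 (pledges 0, payoff 160): pledging 80 → total 190, payoff 80. No gain.

Yes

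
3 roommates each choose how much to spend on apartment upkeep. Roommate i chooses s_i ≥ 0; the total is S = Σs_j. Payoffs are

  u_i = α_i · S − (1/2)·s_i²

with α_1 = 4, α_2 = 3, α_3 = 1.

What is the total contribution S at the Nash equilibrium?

Roommate i's FOC: ∂u_i/∂s_i = α_i − s_i = 0, so s_i* = α_i.
NE contributions = (4, 3, 1); S = 8.

8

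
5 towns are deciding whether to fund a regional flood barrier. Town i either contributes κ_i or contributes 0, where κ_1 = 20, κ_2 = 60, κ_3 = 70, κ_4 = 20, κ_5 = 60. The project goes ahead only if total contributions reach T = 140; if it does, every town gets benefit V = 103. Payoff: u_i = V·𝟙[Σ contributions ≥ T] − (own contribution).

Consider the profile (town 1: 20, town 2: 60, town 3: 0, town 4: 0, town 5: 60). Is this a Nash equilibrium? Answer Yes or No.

Total = 140 ≥ 140: provided.
Town 1 (pledges 20, payoff 83): dropping to 0 → total 120, payoff 0. No gain.
Town 2 (pledges 60, payoff 43): dropping to 0 → total 80, payoff 0. No gain.
Town 3 (pledges 0, payoff 103): pledging 70 → total 210, payoff 33. No gain.
Town 4 (pledges 0, payoff 103): pledging 20 → total 160, payoff 83. No gain.
Town 5 (pledges 60, payoff 43): dropping to 0 → total 80, payoff 0. No gain.

Yes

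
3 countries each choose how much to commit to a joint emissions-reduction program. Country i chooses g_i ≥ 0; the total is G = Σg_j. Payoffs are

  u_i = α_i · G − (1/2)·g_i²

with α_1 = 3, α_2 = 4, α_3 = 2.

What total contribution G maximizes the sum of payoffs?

Planner FOC: ∂(Σu_j)/∂g_i = (Σα_j) − g_i = 0, so g_i^SO = Σα_j = 9 for every i; G^SO = 27.

27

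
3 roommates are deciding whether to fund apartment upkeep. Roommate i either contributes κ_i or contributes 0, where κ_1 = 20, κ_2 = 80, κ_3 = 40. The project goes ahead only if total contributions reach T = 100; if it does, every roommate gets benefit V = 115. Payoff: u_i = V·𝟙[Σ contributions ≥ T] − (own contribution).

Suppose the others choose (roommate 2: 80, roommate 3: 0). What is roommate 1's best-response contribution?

20

Others' total = 80. Contributing 20 brings total to 100 ≥ 100: gain V − κ_1 = 95.
Best response: 20.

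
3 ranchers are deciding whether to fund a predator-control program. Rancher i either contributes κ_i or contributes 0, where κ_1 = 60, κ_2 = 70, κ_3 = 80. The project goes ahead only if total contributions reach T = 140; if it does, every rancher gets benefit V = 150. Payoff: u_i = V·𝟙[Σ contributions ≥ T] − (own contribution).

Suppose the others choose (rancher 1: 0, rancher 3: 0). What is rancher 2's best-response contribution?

0

Others' total = 0. Even contributing 70 gives 70 < 140: no benefit either way.
Best response: 0.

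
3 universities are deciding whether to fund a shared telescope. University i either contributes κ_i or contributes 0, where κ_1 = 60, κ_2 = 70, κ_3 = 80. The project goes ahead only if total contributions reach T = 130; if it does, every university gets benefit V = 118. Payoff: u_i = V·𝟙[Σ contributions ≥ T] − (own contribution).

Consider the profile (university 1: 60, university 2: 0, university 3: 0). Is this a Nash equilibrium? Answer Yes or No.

Total = 60 < 130: not provided.
University 1 (pledges 60, payoff -60): dropping to 0 → total 0, payoff 0. Profitable deviation.

No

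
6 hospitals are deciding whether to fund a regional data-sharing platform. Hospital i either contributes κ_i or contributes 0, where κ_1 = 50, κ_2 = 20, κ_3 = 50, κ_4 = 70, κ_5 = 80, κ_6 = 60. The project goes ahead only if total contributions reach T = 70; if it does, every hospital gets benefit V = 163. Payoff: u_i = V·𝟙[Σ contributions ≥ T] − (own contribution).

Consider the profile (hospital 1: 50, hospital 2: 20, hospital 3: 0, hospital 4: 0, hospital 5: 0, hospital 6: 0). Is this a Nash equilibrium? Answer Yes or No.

Yes

Total = 70 ≥ 70: provided.
Hospital 1 (pledges 50, payoff 113): dropping to 0 → total 20, payoff 0. No gain.
Hospital 2 (pledges 20, payoff 143): dropping to 0 → total 50, payoff 0. No gain.
Hospital 3 (pledges 0, payoff 163): pledging 50 → total 120, payoff 113. No gain.
Hospital 4 (pledges 0, payoff 163): pledging 70 → total 140, payoff 93. No gain.
Hospital 5 (pledges 0, payoff 163): pledging 80 → total 150, payoff 83. No gain.
Hospital 6 (pledges 0, payoff 163): pledging 60 → total 130, payoff 103. No gain.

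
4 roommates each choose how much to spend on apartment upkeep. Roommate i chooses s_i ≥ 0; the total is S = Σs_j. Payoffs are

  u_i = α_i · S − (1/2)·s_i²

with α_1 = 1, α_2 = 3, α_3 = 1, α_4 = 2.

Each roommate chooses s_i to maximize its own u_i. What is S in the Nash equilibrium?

Roommate i's FOC: ∂u_i/∂s_i = α_i − s_i = 0, so s_i* = α_i.
NE contributions = (1, 3, 1, 2); S = 7.

7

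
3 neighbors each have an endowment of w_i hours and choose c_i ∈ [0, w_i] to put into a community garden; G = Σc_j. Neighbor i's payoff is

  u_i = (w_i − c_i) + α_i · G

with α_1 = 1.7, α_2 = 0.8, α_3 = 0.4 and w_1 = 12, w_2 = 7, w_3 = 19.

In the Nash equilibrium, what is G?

12

∂u_i/∂c_i = α_i − 1, so neighbor i contributes w_i if α_i > 1, else 0.
α_i > 1 for i ∈ {1}; NE contributions (12, 0, 0), G = 12.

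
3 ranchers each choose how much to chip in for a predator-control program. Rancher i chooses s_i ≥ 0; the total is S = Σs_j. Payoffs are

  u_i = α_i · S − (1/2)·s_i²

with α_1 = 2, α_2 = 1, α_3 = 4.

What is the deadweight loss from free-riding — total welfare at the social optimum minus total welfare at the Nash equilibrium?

Rancher i's FOC: ∂u_i/∂s_i = α_i − s_i = 0, so s_i* = α_i.
NE contributions = (2, 1, 4); S = 7.
W^NE = (Σα)·S − ½Σα_i² = 7² − ½·21 = 38.5.
Planner sets s_i = Σα_j = 7 for every i, so S^SO = 3·7 = 21.
W^SO = (Σα)·S^SO − ½·3·(Σα)² = (3/2)·7² = 73.5.
Deadweight loss = W^SO − W^NE = 35.

35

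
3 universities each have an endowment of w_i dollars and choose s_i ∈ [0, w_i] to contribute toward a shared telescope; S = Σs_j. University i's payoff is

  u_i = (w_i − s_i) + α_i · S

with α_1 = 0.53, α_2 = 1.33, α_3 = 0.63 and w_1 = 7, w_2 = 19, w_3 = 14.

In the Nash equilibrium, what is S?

19

∂u_i/∂s_i = α_i − 1, so university i contributes w_i if α_i > 1, else 0.
α_i > 1 for i ∈ {2}; NE contributions (0, 19, 0), S = 19.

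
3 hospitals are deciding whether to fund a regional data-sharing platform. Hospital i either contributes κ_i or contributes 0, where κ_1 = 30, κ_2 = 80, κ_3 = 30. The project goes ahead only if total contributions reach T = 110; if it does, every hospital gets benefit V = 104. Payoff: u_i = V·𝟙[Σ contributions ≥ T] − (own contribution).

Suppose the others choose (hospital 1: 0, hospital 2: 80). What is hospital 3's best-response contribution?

30

Others' total = 80. Contributing 30 brings total to 110 ≥ 110: gain V − κ_3 = 74.
Best response: 30.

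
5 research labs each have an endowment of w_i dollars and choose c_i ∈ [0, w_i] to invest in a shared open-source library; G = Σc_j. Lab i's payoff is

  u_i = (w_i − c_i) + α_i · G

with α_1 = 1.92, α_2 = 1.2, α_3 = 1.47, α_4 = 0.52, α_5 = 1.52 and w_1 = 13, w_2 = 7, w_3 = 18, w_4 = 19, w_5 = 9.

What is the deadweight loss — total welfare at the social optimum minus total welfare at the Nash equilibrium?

∂u_i/∂c_i = α_i − 1, so lab i contributes w_i if α_i > 1, else 0.
α_i > 1 for i ∈ {1, 2, 3, 5}; NE contributions (13, 7, 18, 0, 9), G = 47.
W^NE = Σw_i − G^NE + (Σα_i)·G^NE = 66 + 5.63·47 = 330.61.
Planner: ∂(Σu_j)/∂c_i = Σα_j − 1 = 5.63 > 0, so everyone contributes w_i; G^SO = 66, W^SO = 66 + 5.63·66 = 437.58.
Deadweight loss = 106.97.

106.97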